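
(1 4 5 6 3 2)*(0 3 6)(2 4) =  (0 3 4 5)(1 2)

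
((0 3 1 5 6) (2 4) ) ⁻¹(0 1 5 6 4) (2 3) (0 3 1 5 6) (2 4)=(0 2 3 5 6) (1 4) 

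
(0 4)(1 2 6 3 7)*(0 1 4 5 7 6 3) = (0 5 7 4 1 2 3 6)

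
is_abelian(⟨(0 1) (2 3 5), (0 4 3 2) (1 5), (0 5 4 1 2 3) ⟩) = no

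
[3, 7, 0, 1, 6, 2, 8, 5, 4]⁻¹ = [2, 3, 5, 0, 8, 7, 4, 1, 6]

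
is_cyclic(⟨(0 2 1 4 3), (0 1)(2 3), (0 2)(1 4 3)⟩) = no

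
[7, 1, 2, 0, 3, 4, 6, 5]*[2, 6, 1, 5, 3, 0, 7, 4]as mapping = [0→4, 1→6, 2→1, 3→2, 4→5, 5→3, 6→7, 7→0]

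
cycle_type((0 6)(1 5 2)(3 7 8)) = 2.3^2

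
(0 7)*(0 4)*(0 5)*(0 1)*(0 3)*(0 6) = (0 7 4 5 1 3 6)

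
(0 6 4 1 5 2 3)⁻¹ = (0 3 2 5 1 4 6)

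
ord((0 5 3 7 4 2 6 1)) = 8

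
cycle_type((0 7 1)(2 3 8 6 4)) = 3.5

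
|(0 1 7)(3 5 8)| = 3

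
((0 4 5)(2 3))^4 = (0 4 5)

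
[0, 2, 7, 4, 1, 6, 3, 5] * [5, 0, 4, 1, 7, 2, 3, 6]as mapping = [0→5, 1→4, 2→6, 3→7, 4→0, 5→3, 6→1, 7→2]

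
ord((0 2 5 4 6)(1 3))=10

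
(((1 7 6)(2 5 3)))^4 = (1 7 6)(2 5 3)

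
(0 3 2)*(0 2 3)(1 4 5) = (1 4 5)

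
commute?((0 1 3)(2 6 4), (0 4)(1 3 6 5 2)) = no:(0 1 3)(2 6 4)*(0 4)(1 3 6 5 2) = (0 3 4 1 6)(2 5), (0 4)(1 3 6 5 2)*(0 1 3)(2 6 4) = (0 2 3 4 1)(5 6)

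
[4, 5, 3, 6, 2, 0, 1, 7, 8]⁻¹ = [5, 6, 4, 2, 0, 1, 3, 7, 8]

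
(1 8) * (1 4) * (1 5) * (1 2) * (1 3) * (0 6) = (0 6)(1 8 4 5 2 3)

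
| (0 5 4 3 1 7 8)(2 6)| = 14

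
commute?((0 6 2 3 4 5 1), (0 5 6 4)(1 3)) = no:(0 6 2 3 4 5 1)*(0 5 6 4)(1 3) = (0 4 6 2 1 5 3), (0 5 6 4)(1 3)*(0 6 2 3 4 5 1) = (0 1 4 6 5 2 3)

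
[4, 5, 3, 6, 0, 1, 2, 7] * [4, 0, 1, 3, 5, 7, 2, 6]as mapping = [0→5, 1→7, 2→3, 3→2, 4→4, 5→0, 6→1, 7→6]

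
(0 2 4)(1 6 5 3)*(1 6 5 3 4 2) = (0 1 5 4)(3 6)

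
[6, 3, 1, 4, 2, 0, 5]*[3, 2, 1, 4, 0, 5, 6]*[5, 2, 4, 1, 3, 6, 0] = [0, 3, 4, 5, 2, 1, 6]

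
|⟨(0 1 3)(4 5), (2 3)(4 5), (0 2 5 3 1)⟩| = 720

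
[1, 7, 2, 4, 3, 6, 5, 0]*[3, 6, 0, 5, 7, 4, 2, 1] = [6, 1, 0, 7, 5, 2, 4, 3]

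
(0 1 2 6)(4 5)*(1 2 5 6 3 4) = (0 2 3 4 6)(1 5)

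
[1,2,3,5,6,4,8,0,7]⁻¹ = [7,0,1,2,5,3,4,8,6]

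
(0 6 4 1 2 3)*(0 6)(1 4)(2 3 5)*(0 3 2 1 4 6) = (0 3)(1 2 5)(4 6)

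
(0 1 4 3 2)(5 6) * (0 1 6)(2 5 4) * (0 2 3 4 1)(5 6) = (0 5 2)(1 3 6)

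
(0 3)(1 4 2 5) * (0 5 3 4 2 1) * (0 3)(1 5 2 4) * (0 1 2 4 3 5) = (0 2 1 3 4)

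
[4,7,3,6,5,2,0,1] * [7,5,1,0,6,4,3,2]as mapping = [0→6,1→2,2→0,3→3,4→4,5→1,6→7,7→5]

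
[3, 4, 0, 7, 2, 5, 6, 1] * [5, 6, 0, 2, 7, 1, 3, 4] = [2, 7, 5, 4, 0, 1, 3, 6]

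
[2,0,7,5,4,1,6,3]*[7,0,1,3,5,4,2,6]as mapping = [0→1,1→7,2→6,3→4,4→5,5→0,6→2,7→3]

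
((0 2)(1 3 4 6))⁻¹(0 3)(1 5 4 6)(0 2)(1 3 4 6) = (1 3 5 6)(2 4)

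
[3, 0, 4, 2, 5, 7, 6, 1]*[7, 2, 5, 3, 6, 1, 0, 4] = [3, 7, 6, 5, 1, 4, 0, 2]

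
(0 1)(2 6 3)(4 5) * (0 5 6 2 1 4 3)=(0 4 6)(1 5 3)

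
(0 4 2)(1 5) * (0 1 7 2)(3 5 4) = (0 3 5 7 2 1 4)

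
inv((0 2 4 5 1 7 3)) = (0 3 7 1 5 4 2)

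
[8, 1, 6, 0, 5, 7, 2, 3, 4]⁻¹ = [3, 1, 6, 7, 8, 4, 2, 5, 0]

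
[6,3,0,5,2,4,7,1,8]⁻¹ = [2,7,4,1,5,3,0,6,8]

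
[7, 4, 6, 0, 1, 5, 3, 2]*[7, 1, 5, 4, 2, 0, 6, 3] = [3, 2, 6, 7, 1, 0, 4, 5]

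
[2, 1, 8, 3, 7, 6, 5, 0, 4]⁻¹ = [7, 1, 0, 3, 8, 6, 5, 4, 2]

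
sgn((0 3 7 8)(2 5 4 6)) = 1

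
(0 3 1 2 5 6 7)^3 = (0 2 7 1 6 3 5)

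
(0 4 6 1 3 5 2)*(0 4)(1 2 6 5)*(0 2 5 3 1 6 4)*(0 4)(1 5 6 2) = (0 1 5)(2 4 3)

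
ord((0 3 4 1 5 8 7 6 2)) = 9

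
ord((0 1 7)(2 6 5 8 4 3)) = 6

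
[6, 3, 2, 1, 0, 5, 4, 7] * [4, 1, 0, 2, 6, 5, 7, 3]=[7, 2, 0, 1, 4, 5, 6, 3]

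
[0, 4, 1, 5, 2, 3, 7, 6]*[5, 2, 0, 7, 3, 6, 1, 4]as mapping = [0→5, 1→3, 2→2, 3→6, 4→0, 5→7, 6→4, 7→1]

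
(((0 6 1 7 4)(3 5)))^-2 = (0 7 6 4 1)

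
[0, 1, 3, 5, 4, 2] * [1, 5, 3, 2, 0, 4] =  [1, 5, 2, 4, 0, 3]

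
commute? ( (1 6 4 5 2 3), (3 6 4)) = no: (1 6 4 5 2 3) * (3 6 4) = (1 4 5 2 6 3), (3 6 4) * (1 6 4 5 2 3) = (1 6 5 2 3 4)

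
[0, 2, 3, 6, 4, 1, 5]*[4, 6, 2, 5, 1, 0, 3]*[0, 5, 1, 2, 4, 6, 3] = [4, 1, 6, 2, 5, 3, 0]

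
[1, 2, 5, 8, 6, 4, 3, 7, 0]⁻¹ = [8, 0, 1, 6, 5, 2, 4, 7, 3]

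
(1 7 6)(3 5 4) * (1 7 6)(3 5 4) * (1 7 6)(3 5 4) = ()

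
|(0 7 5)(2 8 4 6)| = 12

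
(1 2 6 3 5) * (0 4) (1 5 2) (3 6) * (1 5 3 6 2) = (0 4) (1 5 3) (2 6) 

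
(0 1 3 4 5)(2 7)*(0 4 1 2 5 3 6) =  (0 2 7 5 4 3 1 6)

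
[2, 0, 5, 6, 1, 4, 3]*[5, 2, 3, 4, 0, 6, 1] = [3, 5, 6, 1, 2, 0, 4]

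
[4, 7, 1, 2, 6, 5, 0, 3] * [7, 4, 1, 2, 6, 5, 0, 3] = [6, 3, 4, 1, 0, 5, 7, 2]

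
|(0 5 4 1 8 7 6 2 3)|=9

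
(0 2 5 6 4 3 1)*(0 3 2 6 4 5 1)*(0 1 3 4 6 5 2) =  (0 5 6 2 3 1 4)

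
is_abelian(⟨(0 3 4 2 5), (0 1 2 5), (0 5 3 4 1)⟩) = no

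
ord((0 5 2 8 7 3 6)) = 7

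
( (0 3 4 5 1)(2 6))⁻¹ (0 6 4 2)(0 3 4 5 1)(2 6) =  (2 5 6 3)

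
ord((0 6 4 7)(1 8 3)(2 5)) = 12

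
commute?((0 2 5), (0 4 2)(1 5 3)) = no:(0 2 5)*(0 4 2)(1 5 3) = (1 5 4 2 3), (0 4 2)(1 5 3)*(0 2 5) = (0 4 5 3 1)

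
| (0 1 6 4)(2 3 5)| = 12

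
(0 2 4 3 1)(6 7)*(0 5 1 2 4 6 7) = (0 4 3 2 6)(1 5)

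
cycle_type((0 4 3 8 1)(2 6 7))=3.5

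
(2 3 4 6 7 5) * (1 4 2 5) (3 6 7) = (1 4 7) (2 6 3) 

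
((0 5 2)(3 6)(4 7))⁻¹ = (0 2 5)(3 6)(4 7)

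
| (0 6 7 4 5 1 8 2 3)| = 9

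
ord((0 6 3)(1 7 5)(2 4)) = 6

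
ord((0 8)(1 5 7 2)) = 4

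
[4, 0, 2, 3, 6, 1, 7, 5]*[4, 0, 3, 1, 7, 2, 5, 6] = [7, 4, 3, 1, 5, 0, 6, 2]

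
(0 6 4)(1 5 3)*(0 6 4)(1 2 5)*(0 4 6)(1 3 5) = (0 6 4)(1 3 2)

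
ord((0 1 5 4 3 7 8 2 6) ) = 9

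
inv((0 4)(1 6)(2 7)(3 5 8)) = (0 4)(1 6)(2 7)(3 8 5)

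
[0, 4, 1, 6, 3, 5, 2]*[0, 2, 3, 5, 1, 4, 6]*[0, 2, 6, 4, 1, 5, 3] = [0, 2, 6, 3, 5, 1, 4]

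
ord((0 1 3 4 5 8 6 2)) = 8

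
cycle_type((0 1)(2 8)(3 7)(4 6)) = 2^4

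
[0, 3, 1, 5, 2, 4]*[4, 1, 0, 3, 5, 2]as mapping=[0→4, 1→3, 2→1, 3→2, 4→0, 5→5]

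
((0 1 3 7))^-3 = (0 1 3 7)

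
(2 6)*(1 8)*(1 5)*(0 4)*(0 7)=(0 4 7)(1 8 5)(2 6)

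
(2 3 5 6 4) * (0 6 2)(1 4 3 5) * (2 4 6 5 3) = (0 5 4)(1 6 2 3)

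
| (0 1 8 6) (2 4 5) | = 12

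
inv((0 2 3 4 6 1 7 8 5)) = (0 5 8 7 1 6 4 3 2)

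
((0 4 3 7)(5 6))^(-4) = ()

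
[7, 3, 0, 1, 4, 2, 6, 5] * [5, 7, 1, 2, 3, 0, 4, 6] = [6, 2, 5, 7, 3, 1, 4, 0]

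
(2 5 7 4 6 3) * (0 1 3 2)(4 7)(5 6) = (0 1 3)(2 6)(4 5)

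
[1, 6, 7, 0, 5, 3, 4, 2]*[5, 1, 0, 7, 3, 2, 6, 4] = [1, 6, 4, 5, 2, 7, 3, 0]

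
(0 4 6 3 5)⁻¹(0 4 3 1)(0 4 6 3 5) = (1 4 6 5)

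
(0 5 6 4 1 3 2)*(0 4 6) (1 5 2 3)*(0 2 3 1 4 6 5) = (0 3 1 4) (2 6 5) 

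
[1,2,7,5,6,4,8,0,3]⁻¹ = [7,0,1,8,5,3,4,2,6]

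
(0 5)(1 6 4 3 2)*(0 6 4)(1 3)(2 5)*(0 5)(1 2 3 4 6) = (0 3)(1 6 5)(2 4)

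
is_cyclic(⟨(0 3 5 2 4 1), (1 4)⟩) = no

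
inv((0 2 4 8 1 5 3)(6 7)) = (0 3 5 1 8 4 2)(6 7)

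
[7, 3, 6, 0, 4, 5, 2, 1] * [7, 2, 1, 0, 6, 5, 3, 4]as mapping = [0→4, 1→0, 2→3, 3→7, 4→6, 5→5, 6→1, 7→2]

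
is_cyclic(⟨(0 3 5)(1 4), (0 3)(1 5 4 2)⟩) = no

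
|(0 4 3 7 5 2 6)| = 7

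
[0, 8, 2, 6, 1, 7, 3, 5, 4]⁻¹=[0, 4, 2, 6, 8, 7, 3, 5, 1]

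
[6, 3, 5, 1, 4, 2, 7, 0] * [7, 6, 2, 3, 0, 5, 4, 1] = [4, 3, 5, 6, 0, 2, 1, 7]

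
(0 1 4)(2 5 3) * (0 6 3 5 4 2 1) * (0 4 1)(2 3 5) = (0 4 6 5 2 1 3)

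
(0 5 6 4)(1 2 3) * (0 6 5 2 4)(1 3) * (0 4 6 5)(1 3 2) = (0 1 6 4 5)(2 3)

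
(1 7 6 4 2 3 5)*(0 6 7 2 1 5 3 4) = (0 6)(1 2 4)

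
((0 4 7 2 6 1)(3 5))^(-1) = (0 1 6 2 7 4)(3 5)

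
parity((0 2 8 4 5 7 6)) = even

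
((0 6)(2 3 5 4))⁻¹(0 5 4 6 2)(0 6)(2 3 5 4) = (0 3 6 4 2)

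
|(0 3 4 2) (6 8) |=4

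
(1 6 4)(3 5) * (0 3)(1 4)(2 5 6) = (0 3 6 1 2 5)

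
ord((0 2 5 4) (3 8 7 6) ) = 4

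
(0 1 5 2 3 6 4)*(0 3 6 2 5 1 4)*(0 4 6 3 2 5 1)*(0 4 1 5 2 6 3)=(0 3 2)(1 4 6)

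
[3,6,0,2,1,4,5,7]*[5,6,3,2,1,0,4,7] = [2,4,5,3,6,1,0,7]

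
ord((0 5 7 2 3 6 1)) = 7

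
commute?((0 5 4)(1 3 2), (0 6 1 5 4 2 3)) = no:(0 5 4)(1 3 2) * (0 6 1 5 4 2 3) = (0 4 6 1)(2 5), (0 6 1 5 4 2 3) * (0 5 4)(1 3 2) = (0 6 3 5)(1 4)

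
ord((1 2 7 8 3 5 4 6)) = 8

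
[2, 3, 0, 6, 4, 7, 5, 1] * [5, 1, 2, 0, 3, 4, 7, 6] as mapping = [0→2, 1→0, 2→5, 3→7, 4→3, 5→6, 6→4, 7→1] 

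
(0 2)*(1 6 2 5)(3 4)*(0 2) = (0 5 1 6)(3 4)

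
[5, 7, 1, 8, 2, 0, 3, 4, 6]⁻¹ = [5, 2, 4, 6, 7, 0, 8, 1, 3]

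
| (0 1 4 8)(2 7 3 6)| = 4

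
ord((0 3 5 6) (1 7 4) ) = 12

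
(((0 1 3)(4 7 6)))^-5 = (0 1 3)(4 7 6)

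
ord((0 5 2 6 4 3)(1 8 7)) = 6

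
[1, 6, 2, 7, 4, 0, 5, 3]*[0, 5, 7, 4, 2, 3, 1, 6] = [5, 1, 7, 6, 2, 0, 3, 4] 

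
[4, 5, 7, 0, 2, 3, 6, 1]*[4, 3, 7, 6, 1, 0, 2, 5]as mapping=[0→1, 1→0, 2→5, 3→4, 4→7, 5→6, 6→2, 7→3]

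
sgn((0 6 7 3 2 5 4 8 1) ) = 1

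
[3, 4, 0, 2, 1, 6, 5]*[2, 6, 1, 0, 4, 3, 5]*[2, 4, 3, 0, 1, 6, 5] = [2, 1, 3, 4, 5, 6, 0]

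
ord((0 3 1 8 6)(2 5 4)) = 15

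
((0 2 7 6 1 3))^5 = (0 3 1 6 7 2)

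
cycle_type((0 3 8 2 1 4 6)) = 7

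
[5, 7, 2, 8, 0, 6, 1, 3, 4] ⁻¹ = [4, 6, 2, 7, 8, 0, 5, 1, 3] 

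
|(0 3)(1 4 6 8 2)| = 10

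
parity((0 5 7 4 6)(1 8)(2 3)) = even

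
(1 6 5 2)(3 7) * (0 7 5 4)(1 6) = (0 7 3 5 2 6 4)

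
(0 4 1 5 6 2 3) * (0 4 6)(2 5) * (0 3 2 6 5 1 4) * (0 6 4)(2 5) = (0 2 5 3 6 1 4)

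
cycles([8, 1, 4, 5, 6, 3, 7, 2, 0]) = (0 8)(2 4 6 7)(3 5)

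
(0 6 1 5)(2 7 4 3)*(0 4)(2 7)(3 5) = (0 6 1 3 7)(4 5)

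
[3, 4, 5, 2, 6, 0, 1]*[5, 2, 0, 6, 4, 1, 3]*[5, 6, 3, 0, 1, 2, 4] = [4, 1, 6, 5, 0, 2, 3]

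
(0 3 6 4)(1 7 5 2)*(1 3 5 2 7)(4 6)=(0 5 7 2 3 4)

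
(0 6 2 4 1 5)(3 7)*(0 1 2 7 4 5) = (0 6 7 3 4 2 5 1)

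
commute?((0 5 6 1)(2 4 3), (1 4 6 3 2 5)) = no:(0 5 6 1)(2 4 3)*(1 4 6 3 2 5) = (0 1)(2 6 4)(3 5), (1 4 6 3 2 5)*(0 5 6 1)(2 4 3) = (0 5)(1 3 4)(2 6)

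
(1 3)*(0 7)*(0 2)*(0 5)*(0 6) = (0 7 2 5 6)(1 3)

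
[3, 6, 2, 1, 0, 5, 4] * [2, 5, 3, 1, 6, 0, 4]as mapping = [0→1, 1→4, 2→3, 3→5, 4→2, 5→0, 6→6]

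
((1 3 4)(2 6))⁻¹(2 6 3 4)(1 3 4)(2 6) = (1 6 2 4)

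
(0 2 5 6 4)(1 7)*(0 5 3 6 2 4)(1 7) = (0 4 5 2 3 6)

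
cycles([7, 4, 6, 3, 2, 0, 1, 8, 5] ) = (0 7 8 5)(1 4 2 6)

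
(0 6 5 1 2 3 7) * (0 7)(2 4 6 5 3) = (0 5 1 4 6 3)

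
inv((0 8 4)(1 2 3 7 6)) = (0 4 8)(1 6 7 3 2)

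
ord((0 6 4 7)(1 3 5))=12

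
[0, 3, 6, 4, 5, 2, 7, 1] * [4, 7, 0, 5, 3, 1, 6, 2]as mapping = [0→4, 1→5, 2→6, 3→3, 4→1, 5→0, 6→2, 7→7]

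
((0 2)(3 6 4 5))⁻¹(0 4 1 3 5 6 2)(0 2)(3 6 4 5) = (0 2 5 1 6 3 4)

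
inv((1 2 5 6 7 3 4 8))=(1 8 4 3 7 6 5 2)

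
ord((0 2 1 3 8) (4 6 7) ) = 15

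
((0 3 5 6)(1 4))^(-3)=(0 3 5 6)(1 4)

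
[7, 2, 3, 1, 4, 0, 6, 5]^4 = [7, 2, 3, 1, 4, 0, 6, 5]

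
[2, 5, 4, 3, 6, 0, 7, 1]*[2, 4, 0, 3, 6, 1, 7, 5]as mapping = [0→0, 1→1, 2→6, 3→3, 4→7, 5→2, 6→5, 7→4]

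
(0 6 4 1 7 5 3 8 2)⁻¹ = (0 2 8 3 5 7 1 4 6)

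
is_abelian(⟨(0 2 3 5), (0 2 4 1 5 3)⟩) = no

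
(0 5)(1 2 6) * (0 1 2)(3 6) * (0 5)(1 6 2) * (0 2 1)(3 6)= (0 2 6)(1 5 3)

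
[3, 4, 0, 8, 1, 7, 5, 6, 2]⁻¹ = [2, 4, 8, 0, 1, 6, 7, 5, 3]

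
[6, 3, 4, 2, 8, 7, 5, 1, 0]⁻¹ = [8, 7, 3, 1, 2, 6, 0, 5, 4]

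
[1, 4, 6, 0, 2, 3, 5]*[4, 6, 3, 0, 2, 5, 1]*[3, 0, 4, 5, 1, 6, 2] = [2, 4, 0, 1, 5, 3, 6]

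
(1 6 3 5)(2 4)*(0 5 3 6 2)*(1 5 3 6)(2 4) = (0 3 6 1 4)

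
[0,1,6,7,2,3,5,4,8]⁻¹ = [0,1,4,5,7,6,2,3,8]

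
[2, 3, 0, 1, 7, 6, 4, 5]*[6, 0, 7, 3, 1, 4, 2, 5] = [7, 3, 6, 0, 5, 2, 1, 4]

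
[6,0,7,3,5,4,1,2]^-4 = [1,6,2,3,4,5,0,7]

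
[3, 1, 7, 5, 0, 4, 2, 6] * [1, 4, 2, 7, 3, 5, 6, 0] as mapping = [0→7, 1→4, 2→0, 3→5, 4→1, 5→3, 6→2, 7→6] 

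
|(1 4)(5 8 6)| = 6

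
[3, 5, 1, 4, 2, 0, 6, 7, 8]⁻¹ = [5, 2, 4, 0, 3, 1, 6, 7, 8]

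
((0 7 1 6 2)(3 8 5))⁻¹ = (0 2 6 1 7)(3 5 8)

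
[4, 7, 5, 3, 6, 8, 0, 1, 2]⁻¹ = [6, 7, 8, 3, 0, 2, 4, 1, 5]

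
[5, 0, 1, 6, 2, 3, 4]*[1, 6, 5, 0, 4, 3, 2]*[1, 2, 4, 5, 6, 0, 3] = [5, 2, 3, 4, 0, 1, 6]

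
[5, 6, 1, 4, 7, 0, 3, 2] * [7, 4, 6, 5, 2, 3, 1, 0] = [3, 1, 4, 2, 0, 7, 5, 6]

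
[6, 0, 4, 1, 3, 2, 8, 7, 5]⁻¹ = [1, 3, 5, 4, 2, 8, 0, 7, 6]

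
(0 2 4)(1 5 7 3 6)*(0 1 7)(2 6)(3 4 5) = (0 6 7 4 1 3 2 5)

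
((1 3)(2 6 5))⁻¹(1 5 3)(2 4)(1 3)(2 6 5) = (1 3 2)(4 6)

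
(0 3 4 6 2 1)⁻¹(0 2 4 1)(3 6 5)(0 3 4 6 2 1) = (0 3 1 6)(2 5 4)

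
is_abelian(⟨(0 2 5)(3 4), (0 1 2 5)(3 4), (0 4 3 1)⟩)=no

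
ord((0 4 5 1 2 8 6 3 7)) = 9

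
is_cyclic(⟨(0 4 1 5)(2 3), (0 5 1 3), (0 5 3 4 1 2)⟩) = no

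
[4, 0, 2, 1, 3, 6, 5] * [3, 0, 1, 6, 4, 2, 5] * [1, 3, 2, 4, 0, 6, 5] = [0, 4, 3, 1, 5, 6, 2]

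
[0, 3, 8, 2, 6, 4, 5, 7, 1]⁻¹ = [0, 8, 3, 1, 5, 6, 4, 7, 2]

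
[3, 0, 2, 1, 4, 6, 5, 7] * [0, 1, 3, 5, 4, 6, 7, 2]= [5, 0, 3, 1, 4, 7, 6, 2]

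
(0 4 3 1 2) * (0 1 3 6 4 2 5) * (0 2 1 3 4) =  (0 1 5 2 3 4 6)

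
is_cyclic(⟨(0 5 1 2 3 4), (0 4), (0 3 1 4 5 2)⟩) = no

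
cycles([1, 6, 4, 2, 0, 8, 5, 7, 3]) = (0 1 6 5 8 3 2 4)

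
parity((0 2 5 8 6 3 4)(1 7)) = odd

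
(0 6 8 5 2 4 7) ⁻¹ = (0 7 4 2 5 8 6) 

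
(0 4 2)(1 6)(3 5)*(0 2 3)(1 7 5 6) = (0 4 3 6 7 5)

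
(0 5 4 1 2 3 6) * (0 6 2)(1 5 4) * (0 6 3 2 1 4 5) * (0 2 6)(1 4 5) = (0 1)(2 6 3 4)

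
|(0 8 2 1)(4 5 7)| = 12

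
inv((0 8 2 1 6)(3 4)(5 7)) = (0 6 1 2 8)(3 4)(5 7)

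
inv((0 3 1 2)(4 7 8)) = (0 2 1 3)(4 8 7)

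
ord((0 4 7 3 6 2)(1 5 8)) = 6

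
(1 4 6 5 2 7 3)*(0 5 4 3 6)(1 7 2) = (0 5 1 3 7 6 4)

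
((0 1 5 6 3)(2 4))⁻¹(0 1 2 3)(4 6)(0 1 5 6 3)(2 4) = (0 1 5 4)(2 3)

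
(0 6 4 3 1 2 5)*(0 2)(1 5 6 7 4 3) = (0 7 4 1)(2 6 3 5)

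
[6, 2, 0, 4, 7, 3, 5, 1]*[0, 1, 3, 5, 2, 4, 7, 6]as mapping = [0→7, 1→3, 2→0, 3→2, 4→6, 5→5, 6→4, 7→1]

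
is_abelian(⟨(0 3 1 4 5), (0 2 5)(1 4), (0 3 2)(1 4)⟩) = no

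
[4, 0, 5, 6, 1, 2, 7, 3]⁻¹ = [1, 4, 5, 7, 0, 2, 3, 6]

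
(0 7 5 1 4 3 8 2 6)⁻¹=(0 6 2 8 3 4 1 5 7)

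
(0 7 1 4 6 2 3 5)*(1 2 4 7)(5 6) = (0 1 7 2 3 6 4 5)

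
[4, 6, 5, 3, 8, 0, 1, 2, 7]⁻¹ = [5, 6, 7, 3, 0, 2, 1, 8, 4]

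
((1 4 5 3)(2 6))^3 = (1 3 5 4)(2 6)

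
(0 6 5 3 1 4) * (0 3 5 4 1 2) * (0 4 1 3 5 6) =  (1 3 2 4 5 6)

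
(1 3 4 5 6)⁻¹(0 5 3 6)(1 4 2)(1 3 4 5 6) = (0 6 4 1)(2 3 5)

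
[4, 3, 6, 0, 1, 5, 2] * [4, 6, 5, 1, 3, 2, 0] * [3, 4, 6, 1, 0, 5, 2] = [1, 4, 3, 0, 2, 6, 5]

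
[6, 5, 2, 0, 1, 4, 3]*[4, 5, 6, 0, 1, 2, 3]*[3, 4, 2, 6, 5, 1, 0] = [6, 2, 0, 5, 1, 4, 3]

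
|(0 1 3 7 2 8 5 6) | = 8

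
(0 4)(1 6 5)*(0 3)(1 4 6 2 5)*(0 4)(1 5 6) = (0 1 2 6 5)(3 4)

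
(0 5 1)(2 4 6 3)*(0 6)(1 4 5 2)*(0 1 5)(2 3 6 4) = (0 3 5 2)(1 4)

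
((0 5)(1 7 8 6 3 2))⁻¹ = (0 5)(1 2 3 6 8 7)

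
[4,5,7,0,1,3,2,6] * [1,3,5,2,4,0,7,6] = [4,0,6,1,3,2,5,7]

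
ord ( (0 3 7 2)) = 4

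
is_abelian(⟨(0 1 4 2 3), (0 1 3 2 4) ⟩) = no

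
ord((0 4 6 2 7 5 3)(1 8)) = 14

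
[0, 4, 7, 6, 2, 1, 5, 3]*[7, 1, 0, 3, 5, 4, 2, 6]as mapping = [0→7, 1→5, 2→6, 3→2, 4→0, 5→1, 6→4, 7→3]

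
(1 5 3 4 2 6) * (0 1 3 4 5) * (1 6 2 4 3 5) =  (0 6 5 3 1)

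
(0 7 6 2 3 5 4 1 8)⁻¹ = (0 8 1 4 5 3 2 6 7)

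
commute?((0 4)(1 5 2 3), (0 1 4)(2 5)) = no:(0 4)(1 5 2 3)*(0 1 4)(2 5) = (1 2 3 4), (0 1 4)(2 5)*(0 4)(1 5 2 3) = (0 5 3 1)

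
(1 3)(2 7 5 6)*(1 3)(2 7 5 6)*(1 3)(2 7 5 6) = (1 3)(2 6 5 7)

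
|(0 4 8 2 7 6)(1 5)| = 6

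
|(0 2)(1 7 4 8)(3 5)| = 4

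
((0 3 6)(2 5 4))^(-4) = (0 6 3)(2 4 5)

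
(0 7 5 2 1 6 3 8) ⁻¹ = (0 8 3 6 1 2 5 7) 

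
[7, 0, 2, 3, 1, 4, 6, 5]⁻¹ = [1, 4, 2, 3, 5, 7, 6, 0]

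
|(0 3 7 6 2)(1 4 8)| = 15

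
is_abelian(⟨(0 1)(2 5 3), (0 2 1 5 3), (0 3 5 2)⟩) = no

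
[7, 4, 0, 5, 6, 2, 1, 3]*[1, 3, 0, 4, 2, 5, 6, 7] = [7, 2, 1, 5, 6, 0, 3, 4]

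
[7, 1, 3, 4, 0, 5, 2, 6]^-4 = [6, 1, 4, 0, 7, 5, 3, 2]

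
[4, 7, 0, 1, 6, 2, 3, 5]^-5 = [3, 2, 6, 5, 1, 4, 7, 0]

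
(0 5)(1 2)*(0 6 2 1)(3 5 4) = (0 4 3 5 6 2)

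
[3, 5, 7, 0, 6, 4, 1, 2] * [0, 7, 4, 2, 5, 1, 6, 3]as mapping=[0→2, 1→1, 2→3, 3→0, 4→6, 5→5, 6→7, 7→4]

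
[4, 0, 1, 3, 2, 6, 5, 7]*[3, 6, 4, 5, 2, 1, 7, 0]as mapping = [0→2, 1→3, 2→6, 3→5, 4→4, 5→7, 6→1, 7→0]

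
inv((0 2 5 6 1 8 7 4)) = (0 4 7 8 1 6 5 2)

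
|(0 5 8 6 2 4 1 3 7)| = 9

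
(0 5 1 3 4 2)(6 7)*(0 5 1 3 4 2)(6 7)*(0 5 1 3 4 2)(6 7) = (0 3)(1 2)(4 5)(6 7)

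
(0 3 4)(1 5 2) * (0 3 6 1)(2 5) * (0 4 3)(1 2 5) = (0 6 2 4)(1 5)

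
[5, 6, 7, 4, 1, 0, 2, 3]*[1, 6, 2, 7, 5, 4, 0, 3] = [4, 0, 3, 5, 6, 1, 2, 7]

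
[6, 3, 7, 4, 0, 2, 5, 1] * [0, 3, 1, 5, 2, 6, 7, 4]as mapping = [0→7, 1→5, 2→4, 3→2, 4→0, 5→1, 6→6, 7→3]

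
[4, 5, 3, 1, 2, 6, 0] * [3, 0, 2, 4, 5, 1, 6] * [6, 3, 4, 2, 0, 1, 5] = [1, 3, 0, 6, 4, 5, 2]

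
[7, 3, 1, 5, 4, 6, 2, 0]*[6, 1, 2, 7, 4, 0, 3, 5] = [5, 7, 1, 0, 4, 3, 2, 6]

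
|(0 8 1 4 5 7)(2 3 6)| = 6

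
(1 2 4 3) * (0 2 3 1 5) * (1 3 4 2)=(0 1 4 3 5) 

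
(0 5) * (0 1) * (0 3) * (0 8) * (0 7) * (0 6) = (0 5 1 3 8 7 6)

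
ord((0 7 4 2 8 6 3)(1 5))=14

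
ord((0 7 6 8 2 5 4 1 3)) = 9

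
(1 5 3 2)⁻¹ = (1 2 3 5)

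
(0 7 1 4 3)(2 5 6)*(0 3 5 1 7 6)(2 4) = (0 6 4 5)(1 2)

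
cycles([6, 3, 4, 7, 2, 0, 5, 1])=(0 6 5)(1 3 7)(2 4)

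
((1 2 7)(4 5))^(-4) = (1 7 2)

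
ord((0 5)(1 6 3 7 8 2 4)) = 14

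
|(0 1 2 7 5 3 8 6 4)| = 9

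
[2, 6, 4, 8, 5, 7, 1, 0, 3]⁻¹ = [7, 6, 0, 8, 2, 4, 1, 5, 3]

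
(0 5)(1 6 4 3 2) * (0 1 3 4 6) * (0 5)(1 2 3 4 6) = (1 5 2 4 6)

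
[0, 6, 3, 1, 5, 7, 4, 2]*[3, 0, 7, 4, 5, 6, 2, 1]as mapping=[0→3, 1→2, 2→4, 3→0, 4→6, 5→1, 6→5, 7→7]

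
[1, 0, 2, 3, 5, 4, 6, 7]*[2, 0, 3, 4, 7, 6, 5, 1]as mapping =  [0→0, 1→2, 2→3, 3→4, 4→6, 5→7, 6→5, 7→1]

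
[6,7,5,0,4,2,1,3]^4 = [3,6,2,7,4,5,0,1]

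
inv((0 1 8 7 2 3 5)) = (0 5 3 2 7 8 1)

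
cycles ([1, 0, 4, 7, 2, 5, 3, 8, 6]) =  (0 1) (2 4) (3 7 8 6) 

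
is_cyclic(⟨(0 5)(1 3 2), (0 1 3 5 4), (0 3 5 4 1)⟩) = no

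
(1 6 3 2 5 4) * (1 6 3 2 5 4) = (1 3 5)(2 4 6)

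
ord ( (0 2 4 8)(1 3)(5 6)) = 4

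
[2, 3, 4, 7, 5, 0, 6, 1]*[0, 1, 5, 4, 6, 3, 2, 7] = [5, 4, 6, 7, 3, 0, 2, 1]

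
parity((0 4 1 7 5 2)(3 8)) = even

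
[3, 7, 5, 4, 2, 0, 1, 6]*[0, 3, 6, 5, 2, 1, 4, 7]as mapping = [0→5, 1→7, 2→1, 3→2, 4→6, 5→0, 6→3, 7→4]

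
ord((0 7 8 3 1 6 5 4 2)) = 9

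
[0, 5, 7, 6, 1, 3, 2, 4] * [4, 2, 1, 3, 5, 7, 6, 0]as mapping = [0→4, 1→7, 2→0, 3→6, 4→2, 5→3, 6→1, 7→5]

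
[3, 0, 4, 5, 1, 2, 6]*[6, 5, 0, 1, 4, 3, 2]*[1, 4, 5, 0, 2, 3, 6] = [4, 6, 2, 0, 3, 1, 5]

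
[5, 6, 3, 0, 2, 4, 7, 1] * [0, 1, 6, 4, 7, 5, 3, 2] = [5, 3, 4, 0, 6, 7, 2, 1]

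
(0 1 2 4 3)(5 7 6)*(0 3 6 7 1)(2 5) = (1 5)(2 4 6)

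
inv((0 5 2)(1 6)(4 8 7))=(0 2 5)(1 6)(4 7 8)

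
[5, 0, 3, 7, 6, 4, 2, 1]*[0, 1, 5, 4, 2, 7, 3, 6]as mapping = [0→7, 1→0, 2→4, 3→6, 4→3, 5→2, 6→5, 7→1]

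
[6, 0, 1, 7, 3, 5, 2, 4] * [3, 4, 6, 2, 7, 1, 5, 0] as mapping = [0→5, 1→3, 2→4, 3→0, 4→2, 5→1, 6→6, 7→7] 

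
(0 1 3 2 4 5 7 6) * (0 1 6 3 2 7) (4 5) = (0 6 1 2 5) (3 7) 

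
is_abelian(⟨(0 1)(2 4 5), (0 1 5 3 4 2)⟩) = no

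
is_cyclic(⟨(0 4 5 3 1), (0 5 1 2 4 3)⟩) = no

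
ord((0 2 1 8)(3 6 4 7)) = 4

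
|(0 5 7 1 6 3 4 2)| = 8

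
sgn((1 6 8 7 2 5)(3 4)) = 1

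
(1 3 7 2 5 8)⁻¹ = (1 8 5 2 7 3)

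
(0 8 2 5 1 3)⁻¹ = (0 3 1 5 2 8)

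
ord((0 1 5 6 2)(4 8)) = 10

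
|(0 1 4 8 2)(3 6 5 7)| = 20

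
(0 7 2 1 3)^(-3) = (0 2 3 7 1)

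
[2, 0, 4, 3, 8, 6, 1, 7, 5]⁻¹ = [1, 6, 0, 3, 2, 8, 5, 7, 4]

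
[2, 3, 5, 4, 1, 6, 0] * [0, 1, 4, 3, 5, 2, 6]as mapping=[0→4, 1→3, 2→2, 3→5, 4→1, 5→6, 6→0]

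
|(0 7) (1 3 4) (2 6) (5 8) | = 6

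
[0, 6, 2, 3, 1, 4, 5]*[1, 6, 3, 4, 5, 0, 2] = [1, 2, 3, 4, 6, 5, 0]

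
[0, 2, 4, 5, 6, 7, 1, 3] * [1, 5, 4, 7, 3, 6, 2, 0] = [1, 4, 3, 6, 2, 0, 5, 7]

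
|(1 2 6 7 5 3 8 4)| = 8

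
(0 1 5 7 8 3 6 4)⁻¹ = (0 4 6 3 8 7 5 1)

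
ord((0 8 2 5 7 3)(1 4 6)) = 6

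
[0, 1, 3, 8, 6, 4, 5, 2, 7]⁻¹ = [0, 1, 7, 2, 5, 6, 4, 8, 3]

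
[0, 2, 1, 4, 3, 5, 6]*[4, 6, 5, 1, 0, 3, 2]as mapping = [0→4, 1→5, 2→6, 3→0, 4→1, 5→3, 6→2]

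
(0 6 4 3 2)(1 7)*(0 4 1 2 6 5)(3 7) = (0 5)(1 3 6)(2 4 7)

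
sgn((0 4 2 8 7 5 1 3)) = -1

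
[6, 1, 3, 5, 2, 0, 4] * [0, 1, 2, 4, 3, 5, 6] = [6, 1, 4, 5, 2, 0, 3]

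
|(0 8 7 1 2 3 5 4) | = 8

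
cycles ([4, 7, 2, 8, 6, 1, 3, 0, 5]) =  (0 4 6 3 8 5 1 7) 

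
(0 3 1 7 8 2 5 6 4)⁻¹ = (0 4 6 5 2 8 7 1 3)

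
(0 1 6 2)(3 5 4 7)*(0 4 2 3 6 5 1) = (1 5 2 4 7 6 3)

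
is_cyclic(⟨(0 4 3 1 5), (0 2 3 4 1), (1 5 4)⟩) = no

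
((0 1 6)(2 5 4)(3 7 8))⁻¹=(0 6 1)(2 4 5)(3 8 7)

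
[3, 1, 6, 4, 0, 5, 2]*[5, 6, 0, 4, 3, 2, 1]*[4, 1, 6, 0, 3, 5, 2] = [3, 2, 1, 0, 5, 6, 4]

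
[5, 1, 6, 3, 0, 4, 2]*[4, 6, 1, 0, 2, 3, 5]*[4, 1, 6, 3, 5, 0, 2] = [3, 2, 0, 4, 5, 6, 1]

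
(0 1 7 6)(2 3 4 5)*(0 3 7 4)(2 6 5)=(0 1 4 2 7 5 6 3)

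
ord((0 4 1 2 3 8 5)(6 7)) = 14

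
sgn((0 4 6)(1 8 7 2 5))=1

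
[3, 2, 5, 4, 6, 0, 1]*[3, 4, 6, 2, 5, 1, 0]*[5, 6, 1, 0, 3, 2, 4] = [1, 4, 6, 2, 5, 0, 3]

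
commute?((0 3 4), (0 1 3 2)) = no:(0 3 4) * (0 1 3 2) = (0 2)(1 3 4), (0 1 3 2) * (0 3 4) = (0 1 4)(2 3)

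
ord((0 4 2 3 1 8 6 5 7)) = 9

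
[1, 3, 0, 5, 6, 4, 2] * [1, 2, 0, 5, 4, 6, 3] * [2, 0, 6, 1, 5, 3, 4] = [6, 3, 0, 4, 1, 5, 2]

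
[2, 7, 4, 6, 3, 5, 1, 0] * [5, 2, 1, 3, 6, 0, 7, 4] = [1, 4, 6, 7, 3, 0, 2, 5]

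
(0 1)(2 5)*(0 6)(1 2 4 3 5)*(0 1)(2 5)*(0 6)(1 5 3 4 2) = (0 3 1)(2 6 5)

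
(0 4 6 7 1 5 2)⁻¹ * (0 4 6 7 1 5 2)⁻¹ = (0 5 7 4 2 1 6)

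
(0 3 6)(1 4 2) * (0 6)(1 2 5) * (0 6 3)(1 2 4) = (2 4 5)(3 6)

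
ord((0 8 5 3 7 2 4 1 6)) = 9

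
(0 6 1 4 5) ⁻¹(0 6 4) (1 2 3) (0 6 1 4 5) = (1 5 6) (2 3 4) 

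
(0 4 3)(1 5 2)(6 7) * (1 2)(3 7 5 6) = (0 4 7 3)(1 6 5)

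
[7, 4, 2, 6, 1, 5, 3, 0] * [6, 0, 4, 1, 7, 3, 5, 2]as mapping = [0→2, 1→7, 2→4, 3→5, 4→0, 5→3, 6→1, 7→6]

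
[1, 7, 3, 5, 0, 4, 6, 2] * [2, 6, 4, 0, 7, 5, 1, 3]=[6, 3, 0, 5, 2, 7, 1, 4]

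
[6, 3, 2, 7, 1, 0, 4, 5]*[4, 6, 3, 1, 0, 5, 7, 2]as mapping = [0→7, 1→1, 2→3, 3→2, 4→6, 5→4, 6→0, 7→5]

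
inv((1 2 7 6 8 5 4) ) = (1 4 5 8 6 7 2) 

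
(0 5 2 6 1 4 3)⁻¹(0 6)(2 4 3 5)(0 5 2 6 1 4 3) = (0 2 6 3)(1 5)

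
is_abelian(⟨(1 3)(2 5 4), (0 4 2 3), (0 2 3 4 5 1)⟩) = no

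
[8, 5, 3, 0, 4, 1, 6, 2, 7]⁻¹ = [3, 5, 7, 2, 4, 1, 6, 8, 0]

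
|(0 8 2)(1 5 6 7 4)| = 15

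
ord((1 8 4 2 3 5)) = 6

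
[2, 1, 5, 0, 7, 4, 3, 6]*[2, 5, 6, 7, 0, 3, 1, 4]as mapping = [0→6, 1→5, 2→3, 3→2, 4→4, 5→0, 6→7, 7→1]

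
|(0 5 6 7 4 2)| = 6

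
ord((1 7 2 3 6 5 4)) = 7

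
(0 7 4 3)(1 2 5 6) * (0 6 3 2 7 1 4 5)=(0 1 7 5 3 6 4 2)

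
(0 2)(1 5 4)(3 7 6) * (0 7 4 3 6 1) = (0 2 7 1 5 3 4)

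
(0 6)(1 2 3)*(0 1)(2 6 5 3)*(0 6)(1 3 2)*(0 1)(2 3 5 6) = (0 6 5 3 2)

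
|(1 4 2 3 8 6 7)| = 7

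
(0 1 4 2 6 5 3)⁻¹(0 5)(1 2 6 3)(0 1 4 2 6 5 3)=(0 4 6 5)(1 3)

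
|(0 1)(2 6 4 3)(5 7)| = 4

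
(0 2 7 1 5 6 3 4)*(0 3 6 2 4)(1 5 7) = (0 4 3)(1 7 5 2)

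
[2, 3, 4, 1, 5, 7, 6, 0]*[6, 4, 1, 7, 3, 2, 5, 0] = [1, 7, 3, 4, 2, 0, 5, 6]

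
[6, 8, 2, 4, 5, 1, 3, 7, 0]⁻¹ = [8, 5, 2, 6, 3, 4, 0, 7, 1]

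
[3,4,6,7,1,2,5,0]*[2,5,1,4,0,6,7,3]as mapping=[0→4,1→0,2→7,3→3,4→5,5→1,6→6,7→2]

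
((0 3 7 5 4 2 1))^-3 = (0 4 3 2 7 1 5)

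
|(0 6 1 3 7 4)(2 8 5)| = 6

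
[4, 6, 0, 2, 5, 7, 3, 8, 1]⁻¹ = [2, 8, 3, 6, 0, 4, 1, 5, 7]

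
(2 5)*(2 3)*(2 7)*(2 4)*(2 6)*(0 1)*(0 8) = (0 1 8)(2 5 3 7 4 6)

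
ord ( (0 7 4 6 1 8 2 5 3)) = 9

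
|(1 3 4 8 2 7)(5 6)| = 6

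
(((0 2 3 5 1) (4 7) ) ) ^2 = (0 3 1 2 5) 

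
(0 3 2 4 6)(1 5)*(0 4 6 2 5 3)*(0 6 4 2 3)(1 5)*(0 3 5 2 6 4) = (0 4 5 2)(1 3)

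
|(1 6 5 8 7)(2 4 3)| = 15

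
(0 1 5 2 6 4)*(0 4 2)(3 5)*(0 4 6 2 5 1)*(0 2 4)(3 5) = (0 2 4 6 3 1 5)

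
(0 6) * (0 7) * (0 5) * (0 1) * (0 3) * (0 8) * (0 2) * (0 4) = (0 6 7 5 1 3 8 2 4)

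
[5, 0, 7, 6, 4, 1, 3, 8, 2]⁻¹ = [1, 5, 8, 6, 4, 0, 3, 2, 7]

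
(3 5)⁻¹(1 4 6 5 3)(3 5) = (1 4 6 3 5)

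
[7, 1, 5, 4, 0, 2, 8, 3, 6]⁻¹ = [4, 1, 5, 7, 3, 2, 8, 0, 6]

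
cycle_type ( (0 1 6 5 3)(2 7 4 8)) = 4.5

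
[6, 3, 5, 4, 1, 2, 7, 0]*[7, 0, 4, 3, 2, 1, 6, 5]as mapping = [0→6, 1→3, 2→1, 3→2, 4→0, 5→4, 6→5, 7→7]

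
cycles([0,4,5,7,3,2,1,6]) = (1 4 3 7 6)(2 5)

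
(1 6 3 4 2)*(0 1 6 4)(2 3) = (0 1 4 3)(2 6)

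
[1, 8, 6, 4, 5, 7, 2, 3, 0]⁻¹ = [8, 0, 6, 7, 3, 4, 2, 5, 1]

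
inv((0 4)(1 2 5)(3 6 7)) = (0 4)(1 5 2)(3 7 6)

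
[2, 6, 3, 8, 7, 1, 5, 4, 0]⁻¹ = [8, 5, 0, 2, 7, 6, 1, 4, 3]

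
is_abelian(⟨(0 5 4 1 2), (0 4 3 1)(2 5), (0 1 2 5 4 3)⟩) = no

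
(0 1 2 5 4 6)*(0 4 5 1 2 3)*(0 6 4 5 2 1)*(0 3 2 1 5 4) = (0 5 1 2 3 6 4)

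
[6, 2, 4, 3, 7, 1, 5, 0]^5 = [4, 6, 5, 3, 1, 0, 7, 2]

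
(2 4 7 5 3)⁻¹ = (2 3 5 7 4)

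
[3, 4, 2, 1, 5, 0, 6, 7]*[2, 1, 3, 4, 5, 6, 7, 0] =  [4, 5, 3, 1, 6, 2, 7, 0]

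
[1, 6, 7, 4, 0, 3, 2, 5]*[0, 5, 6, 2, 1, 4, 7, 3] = [5, 7, 3, 1, 0, 2, 6, 4]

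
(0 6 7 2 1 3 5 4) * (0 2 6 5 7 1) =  (0 5 4 2)(1 3 7 6)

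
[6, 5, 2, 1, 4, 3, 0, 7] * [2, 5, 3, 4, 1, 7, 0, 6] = [0, 7, 3, 5, 1, 4, 2, 6]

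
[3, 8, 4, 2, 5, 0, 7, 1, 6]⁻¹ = [5, 7, 3, 0, 2, 4, 8, 6, 1]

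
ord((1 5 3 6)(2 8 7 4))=4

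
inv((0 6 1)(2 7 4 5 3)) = (0 1 6)(2 3 5 4 7)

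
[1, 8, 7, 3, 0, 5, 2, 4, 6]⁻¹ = [4, 0, 6, 3, 7, 5, 8, 2, 1]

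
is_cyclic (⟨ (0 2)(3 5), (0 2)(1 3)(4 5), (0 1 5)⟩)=no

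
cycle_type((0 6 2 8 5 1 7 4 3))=9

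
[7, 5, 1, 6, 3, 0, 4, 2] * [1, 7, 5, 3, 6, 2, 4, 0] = [0, 2, 7, 4, 3, 1, 6, 5] 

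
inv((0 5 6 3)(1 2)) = (0 3 6 5)(1 2)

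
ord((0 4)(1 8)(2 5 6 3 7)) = 10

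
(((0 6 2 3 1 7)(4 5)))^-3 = (0 3)(1 6)(2 7)(4 5)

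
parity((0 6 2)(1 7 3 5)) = odd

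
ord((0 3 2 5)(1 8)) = 4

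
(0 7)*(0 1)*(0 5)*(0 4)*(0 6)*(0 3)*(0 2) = (0 7 1 5 4 6 3 2)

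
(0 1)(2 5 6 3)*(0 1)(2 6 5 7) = (2 7)(3 6)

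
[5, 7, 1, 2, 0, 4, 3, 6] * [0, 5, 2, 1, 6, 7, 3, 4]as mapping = [0→7, 1→4, 2→5, 3→2, 4→0, 5→6, 6→1, 7→3]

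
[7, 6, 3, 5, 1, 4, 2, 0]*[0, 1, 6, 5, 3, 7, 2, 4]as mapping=[0→4, 1→2, 2→5, 3→7, 4→1, 5→3, 6→6, 7→0]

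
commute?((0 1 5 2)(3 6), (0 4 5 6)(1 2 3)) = no:(0 1 5 2)(3 6)*(0 4 5 6)(1 2 3) = (0 2 4 5 3)(1 6), (0 4 5 6)(1 2 3)*(0 1 5 2)(3 6) = (0 4 2 6 1)(3 5)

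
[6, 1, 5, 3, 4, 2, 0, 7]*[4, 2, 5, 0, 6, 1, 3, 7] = [3, 2, 1, 0, 6, 5, 4, 7]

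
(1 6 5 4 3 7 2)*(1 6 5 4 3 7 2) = (1 5 3 2 6 4 7)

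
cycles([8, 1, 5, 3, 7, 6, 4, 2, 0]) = (0 8)(2 5 6 4 7)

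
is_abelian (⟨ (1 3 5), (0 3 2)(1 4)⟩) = no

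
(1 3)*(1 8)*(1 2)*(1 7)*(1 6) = (1 3 8 2 7 6)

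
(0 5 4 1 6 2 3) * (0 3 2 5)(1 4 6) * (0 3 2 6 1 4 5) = (0 3 2 6)(1 4 5)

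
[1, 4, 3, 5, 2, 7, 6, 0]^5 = [5, 7, 1, 4, 0, 2, 6, 3]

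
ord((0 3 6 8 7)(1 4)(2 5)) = 10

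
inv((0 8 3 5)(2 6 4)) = (0 5 3 8)(2 4 6)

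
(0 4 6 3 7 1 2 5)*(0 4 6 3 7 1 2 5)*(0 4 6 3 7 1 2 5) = (0 3 2 4 7 5 6 1)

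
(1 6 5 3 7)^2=(1 5 7 6 3)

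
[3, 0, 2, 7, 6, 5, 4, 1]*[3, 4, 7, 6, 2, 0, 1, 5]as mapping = [0→6, 1→3, 2→7, 3→5, 4→1, 5→0, 6→2, 7→4]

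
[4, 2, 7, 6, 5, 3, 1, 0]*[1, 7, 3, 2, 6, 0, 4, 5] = [6, 3, 5, 4, 0, 2, 7, 1] 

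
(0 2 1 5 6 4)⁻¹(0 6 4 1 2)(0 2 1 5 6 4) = (0 5 1 2 4)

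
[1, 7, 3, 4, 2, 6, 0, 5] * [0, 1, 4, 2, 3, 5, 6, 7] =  [1, 7, 2, 3, 4, 6, 0, 5]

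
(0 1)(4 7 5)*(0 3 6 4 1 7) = (0 7 5 1 3 6 4)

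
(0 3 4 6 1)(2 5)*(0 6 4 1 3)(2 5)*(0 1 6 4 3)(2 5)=(0 1 4 3 6)(2 5)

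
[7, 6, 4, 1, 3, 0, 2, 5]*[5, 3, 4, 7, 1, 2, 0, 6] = [6, 0, 1, 3, 7, 5, 4, 2]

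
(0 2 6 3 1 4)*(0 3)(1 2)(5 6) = (0 1 4 3 2 5 6)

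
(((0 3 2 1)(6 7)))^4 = ()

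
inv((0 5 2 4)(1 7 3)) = (0 4 2 5)(1 3 7)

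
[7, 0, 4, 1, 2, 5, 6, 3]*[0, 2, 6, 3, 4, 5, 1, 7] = [7, 0, 4, 2, 6, 5, 1, 3]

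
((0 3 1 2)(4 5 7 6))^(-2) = (0 1)(2 3)(4 7)(5 6)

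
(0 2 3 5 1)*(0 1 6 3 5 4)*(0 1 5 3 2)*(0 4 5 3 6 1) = (0 4)(1 3 5)(2 6)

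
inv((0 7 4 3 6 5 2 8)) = (0 8 2 5 6 3 4 7)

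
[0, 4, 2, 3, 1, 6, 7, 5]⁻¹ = [0, 4, 2, 3, 1, 7, 5, 6]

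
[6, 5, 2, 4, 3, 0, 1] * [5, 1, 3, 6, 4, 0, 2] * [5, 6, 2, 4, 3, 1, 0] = [2, 5, 4, 3, 0, 1, 6]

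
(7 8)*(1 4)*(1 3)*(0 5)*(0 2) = (0 5 2)(1 4 3)(7 8)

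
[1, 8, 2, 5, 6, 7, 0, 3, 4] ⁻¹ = [6, 0, 2, 7, 8, 3, 4, 5, 1] 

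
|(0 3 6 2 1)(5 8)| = 10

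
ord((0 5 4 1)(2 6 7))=12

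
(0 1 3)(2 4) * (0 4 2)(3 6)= (0 1 6 3 4)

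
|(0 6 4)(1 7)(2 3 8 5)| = 12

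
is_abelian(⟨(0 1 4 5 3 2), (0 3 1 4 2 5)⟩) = no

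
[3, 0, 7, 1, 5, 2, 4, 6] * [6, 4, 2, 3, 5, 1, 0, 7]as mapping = [0→3, 1→6, 2→7, 3→4, 4→1, 5→2, 6→5, 7→0]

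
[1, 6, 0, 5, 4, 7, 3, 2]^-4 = [3, 5, 6, 2, 4, 0, 7, 1]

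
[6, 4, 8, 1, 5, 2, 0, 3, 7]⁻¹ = [6, 3, 5, 7, 1, 4, 0, 8, 2]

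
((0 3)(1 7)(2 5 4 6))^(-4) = ()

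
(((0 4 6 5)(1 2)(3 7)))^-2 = (0 6)(4 5)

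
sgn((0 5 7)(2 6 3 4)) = -1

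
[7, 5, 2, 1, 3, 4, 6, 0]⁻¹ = [7, 3, 2, 4, 5, 1, 6, 0]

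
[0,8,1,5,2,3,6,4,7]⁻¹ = [0,2,4,5,7,3,6,8,1]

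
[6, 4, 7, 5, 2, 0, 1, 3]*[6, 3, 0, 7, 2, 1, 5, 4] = [5, 2, 4, 1, 0, 6, 3, 7]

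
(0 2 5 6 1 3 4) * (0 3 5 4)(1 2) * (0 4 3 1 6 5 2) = (0 6)(1 2 3 4)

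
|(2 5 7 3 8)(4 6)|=10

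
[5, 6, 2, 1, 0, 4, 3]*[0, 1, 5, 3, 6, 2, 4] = [2, 4, 5, 1, 0, 6, 3]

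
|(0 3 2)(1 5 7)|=3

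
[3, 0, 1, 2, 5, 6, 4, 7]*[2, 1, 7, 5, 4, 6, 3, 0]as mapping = [0→5, 1→2, 2→1, 3→7, 4→6, 5→3, 6→4, 7→0]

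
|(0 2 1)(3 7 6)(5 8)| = 6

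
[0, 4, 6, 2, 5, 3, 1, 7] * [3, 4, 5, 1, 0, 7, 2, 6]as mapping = [0→3, 1→0, 2→2, 3→5, 4→7, 5→1, 6→4, 7→6]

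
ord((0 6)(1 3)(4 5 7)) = 6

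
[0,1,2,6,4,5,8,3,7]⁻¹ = [0,1,2,7,4,5,3,8,6]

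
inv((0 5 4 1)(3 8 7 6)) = (0 1 4 5)(3 6 7 8)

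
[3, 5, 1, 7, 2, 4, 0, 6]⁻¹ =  [6, 2, 4, 0, 5, 1, 7, 3]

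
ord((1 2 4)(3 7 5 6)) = 12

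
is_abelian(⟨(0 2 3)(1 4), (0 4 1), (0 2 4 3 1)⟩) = no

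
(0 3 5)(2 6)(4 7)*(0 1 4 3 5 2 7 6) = (0 5 1 4 6 7 3 2)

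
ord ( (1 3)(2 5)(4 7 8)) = 6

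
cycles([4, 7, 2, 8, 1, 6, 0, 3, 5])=(0 4 1 7 3 8 5 6)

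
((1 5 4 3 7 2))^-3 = (1 3)(2 4)(5 7)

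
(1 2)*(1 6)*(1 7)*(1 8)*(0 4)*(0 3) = (0 4 3)(1 2 6 7 8)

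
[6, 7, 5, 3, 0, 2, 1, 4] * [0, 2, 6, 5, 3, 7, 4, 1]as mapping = [0→4, 1→1, 2→7, 3→5, 4→0, 5→6, 6→2, 7→3]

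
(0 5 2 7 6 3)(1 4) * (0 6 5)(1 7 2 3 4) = (3 6 4 7 5)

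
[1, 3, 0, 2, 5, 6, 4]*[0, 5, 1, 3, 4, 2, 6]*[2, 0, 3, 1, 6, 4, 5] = [4, 1, 2, 0, 3, 5, 6]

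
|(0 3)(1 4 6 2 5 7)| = 6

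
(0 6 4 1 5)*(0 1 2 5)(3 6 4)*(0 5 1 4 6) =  (0 6 3)(1 5 4 2)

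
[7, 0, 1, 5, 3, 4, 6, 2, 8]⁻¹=[1, 2, 7, 4, 5, 3, 6, 0, 8]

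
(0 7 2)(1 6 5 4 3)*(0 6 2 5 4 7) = (1 2 6 4 3)(5 7)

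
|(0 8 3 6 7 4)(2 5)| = 6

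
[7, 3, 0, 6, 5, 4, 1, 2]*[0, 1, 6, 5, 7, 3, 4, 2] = [2, 5, 0, 4, 3, 7, 1, 6]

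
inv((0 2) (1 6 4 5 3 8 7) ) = (0 2) (1 7 8 3 5 4 6) 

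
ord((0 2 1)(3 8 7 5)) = 12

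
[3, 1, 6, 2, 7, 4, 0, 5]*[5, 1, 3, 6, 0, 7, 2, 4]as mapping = [0→6, 1→1, 2→2, 3→3, 4→4, 5→0, 6→5, 7→7]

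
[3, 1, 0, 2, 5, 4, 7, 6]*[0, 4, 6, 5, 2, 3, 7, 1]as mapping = [0→5, 1→4, 2→0, 3→6, 4→3, 5→2, 6→1, 7→7]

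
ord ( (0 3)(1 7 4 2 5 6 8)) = 14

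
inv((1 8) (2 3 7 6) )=(1 8) (2 6 7 3) 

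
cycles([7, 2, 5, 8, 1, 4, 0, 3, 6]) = (0 7 3 8 6)(1 2 5 4)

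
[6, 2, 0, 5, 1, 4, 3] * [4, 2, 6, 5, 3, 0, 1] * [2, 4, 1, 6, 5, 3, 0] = [4, 0, 5, 2, 1, 6, 3]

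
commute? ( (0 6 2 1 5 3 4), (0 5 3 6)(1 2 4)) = no: (0 6 2 1 5 3 4) * (0 5 3 6)(1 2 4) = (1 3)(4 5 6), (0 5 3 6)(1 2 4) * (0 6 2 1 5 3 4) = (0 3 2)(4 5)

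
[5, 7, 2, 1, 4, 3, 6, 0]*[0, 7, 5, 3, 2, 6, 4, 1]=[6, 1, 5, 7, 2, 3, 4, 0]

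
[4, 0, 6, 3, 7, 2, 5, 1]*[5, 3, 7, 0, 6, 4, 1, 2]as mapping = [0→6, 1→5, 2→1, 3→0, 4→2, 5→7, 6→4, 7→3]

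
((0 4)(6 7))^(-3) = (0 4)(6 7)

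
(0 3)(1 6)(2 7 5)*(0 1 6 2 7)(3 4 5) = (0 4 5 7 3 1 2)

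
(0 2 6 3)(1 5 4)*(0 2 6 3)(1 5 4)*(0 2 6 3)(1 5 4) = (0 3 6 2)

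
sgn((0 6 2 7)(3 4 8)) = -1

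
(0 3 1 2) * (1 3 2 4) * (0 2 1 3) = (0 1 4 3) 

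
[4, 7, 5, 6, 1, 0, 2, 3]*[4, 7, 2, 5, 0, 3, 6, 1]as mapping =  [0→0, 1→1, 2→3, 3→6, 4→7, 5→4, 6→2, 7→5]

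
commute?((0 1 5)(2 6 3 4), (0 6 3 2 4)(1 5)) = no:(0 1 5)(2 6 3 4)*(0 6 3 2 4)(1 5) = (0 5 6 2 3), (0 6 3 2 4)(1 5)*(0 1 5)(2 6 3 4) = (0 3 6 4 1)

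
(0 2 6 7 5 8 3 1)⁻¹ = (0 1 3 8 5 7 6 2)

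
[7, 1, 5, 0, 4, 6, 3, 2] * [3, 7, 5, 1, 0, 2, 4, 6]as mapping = [0→6, 1→7, 2→2, 3→3, 4→0, 5→4, 6→1, 7→5]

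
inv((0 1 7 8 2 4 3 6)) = (0 6 3 4 2 8 7 1)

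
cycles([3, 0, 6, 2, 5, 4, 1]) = (0 3 2 6 1)(4 5)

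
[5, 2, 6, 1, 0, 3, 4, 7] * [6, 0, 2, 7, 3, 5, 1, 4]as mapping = [0→5, 1→2, 2→1, 3→0, 4→6, 5→7, 6→3, 7→4]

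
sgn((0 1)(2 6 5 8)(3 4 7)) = 1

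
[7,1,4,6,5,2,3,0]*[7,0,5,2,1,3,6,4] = [4,0,1,6,3,5,2,7]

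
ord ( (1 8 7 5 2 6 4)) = 7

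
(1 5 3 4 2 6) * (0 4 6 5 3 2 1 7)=(0 4 1 3 6 7)(2 5)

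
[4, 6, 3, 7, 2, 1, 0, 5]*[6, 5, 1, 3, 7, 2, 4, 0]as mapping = [0→7, 1→4, 2→3, 3→0, 4→1, 5→5, 6→6, 7→2]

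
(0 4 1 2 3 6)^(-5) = (0 4 1 2 3 6)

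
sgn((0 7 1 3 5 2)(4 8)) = 1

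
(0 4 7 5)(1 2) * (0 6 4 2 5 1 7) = (0 2 7 1 5 6 4)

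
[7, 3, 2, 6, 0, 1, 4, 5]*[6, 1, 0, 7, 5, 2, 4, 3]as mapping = [0→3, 1→7, 2→0, 3→4, 4→6, 5→1, 6→5, 7→2]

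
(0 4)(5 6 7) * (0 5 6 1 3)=(0 4 5 1 3)(6 7)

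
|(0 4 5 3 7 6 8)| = 7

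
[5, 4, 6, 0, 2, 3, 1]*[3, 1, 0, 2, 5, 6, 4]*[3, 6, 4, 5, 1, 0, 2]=[2, 0, 1, 5, 3, 4, 6]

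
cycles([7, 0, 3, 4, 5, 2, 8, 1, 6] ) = (0 7 1)(2 3 4 5)(6 8)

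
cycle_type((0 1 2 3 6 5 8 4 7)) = 9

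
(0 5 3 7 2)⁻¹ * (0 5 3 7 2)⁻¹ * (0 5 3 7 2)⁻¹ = (0 3 2 5 7)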